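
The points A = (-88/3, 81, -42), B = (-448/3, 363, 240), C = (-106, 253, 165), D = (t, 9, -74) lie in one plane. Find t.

-8/3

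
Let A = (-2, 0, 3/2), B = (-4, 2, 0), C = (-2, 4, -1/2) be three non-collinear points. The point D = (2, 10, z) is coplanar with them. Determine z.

-5/2

A normal to the plane is n = AB × AC = (2, -4, -8).
D lies in the plane iff n · AD = 0.
This gives (-8)z + (-20) = 0, so z = -5/2.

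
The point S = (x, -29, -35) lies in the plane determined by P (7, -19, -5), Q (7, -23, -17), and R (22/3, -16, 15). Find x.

7

Coplanarity requires PQ · (PR × PS) = 0.
PQ = (0, -4, -12), PR = (1/3, 3, 20); the triple product is linear in x with coefficient -44 and constant term 308.
Setting it to zero: x = 7.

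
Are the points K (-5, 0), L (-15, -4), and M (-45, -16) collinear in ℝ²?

Yes

KL = (-10, -4), KM = (-40, -16).
Checking proportionality: KM = 4·KL, so the vectors are parallel and the points are collinear.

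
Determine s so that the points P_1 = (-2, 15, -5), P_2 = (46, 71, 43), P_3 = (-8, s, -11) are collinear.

Direction P_1P_2 = (48, 56, 48). From the x-coordinate of P_3, the parameter along the line is τ = (-8 − (-2))/48 = -1/8.
Then s = 15 + (-1/8)·(56) = 8.

8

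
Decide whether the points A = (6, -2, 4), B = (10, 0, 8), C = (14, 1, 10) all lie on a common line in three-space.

No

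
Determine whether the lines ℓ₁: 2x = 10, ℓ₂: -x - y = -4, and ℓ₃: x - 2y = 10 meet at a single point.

No

The three lines meet at one point iff the augmented coefficient matrix [aᵢ bᵢ cᵢ] has rank < 3, i.e. its determinant vanishes.
Here the determinant is -6.
Nonzero, so no common point exists.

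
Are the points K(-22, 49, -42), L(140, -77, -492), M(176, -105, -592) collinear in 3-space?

KL = (162, -126, -450), KM = (198, -154, -550).
KL × KM = (0, 0, 0).
The cross product vanishes, so the three points are collinear.

Yes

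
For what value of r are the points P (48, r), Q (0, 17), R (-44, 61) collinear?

The three points are collinear iff det[PQ; PR] = 0.
This determinant is linear in r: (-44)r + (-1364) = 0, so r = -31.

-31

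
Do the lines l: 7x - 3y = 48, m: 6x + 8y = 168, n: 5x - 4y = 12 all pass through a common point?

Yes

Lines aᵢx + bᵢy = cᵢ with pairwise distinct directions are concurrent exactly when det[aᵢ bᵢ cᵢ] = 0.
Here the determinant is 0.
It vanishes, so the lines are concurrent at (12, 12).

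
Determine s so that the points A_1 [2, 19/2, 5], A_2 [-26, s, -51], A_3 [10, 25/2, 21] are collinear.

-1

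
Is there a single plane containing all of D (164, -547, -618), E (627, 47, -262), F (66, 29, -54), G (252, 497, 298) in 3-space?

Yes

The four points are coplanar iff the 3×3 determinant with rows DE, DF, DG is zero.
Rows: (463, 594, 356), (-98, 576, 564), (88, 1044, 916).
Expanding along the first row: (463)(-61200) − (594)(-139400) + (356)(-153000) = 0.
Zero determinant ⇒ coplanar.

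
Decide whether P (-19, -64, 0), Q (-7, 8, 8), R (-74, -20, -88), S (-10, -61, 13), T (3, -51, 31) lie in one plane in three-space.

Yes

The plane through P, Q, R has normal n = PQ × PR = (-6688, 616, 4488) and equation n·X = 87648.
Checking the remaining points: n·S = 87648, n·T = 87648.
All equal 87648, so all 5 points lie in one plane.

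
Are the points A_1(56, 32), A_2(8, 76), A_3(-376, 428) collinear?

A_1A_2 = (-48, 44), A_1A_3 = (-432, 396).
Twice the signed area of △A_1A_2A_3 is (-48)(396) − (44)(-432) = 0.
The triangle is degenerate (zero area), so the points are collinear.

Yes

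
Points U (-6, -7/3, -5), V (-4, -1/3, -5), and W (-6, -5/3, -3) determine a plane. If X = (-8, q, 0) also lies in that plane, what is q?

-8/3

Coplanarity requires UV · (UW × UX) = 0.
UV = (2, 2, 0), UW = (0, 2/3, 2); the triple product is linear in q with coefficient -4 and constant term -32/3.
Setting it to zero: q = -8/3.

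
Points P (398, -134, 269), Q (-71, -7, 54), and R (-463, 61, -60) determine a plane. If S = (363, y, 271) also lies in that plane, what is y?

A normal to the plane is n = PQ × PR = (142, 30814, 17892).
S lies in the plane iff n · PS = 0.
This gives (30814)y + (4159890) = 0, so y = -135.

-135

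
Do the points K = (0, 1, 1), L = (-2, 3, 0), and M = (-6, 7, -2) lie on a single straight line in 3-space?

Yes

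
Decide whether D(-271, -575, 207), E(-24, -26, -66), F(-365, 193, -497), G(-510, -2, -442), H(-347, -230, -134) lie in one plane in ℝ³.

Yes

The plane through D, E, F has normal n = DE × DF = (-176832, 199550, 241302) and equation n·P = -16870264.
Checking the remaining points: n·G = -16870264, n·H = -16870264.
All equal -16870264, so all 5 points lie in one plane.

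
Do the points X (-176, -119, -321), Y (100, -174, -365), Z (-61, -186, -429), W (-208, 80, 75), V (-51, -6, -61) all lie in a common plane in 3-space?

The plane through X, Y, Z has normal n = XY × XZ = (2992, 24748, -12167) and equation n·P = 434003.
Checking the remaining points: n·W = 444979, n·V = 441107.
Since n·W = 444979 ≠ 434003, W is off the plane and the points are not all coplanar.

No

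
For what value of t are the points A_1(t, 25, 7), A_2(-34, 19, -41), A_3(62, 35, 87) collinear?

2

Direction A_2A_3 = (96, 16, 128). From the y-coordinate of A_1, the parameter along the line is τ = (25 − 19)/16 = 3/8.
Then t = (-34) + 3/8·(96) = 2.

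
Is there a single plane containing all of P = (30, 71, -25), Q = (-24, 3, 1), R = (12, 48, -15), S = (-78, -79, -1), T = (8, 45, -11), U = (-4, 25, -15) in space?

No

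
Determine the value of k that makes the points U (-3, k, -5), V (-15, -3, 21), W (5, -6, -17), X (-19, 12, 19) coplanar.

0

Coplanarity ⇔ det[UV; UW; UX] = 0.
Expanding, this is linear in k: (-192)k + (0) = 0.
So k = 0.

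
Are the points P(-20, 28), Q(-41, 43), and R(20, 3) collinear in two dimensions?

No

PQ = (-21, 15), PR = (40, -25).
det[PQ; PR] = (-21)(-25) − (15)(40) = -75.
The determinant is nonzero, so they are not collinear.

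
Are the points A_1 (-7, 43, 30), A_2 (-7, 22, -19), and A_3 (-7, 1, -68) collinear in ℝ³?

Yes

A_1A_2 = (0, -21, -49), A_1A_3 = (0, -42, -98).
A_1A_2 × A_1A_3 = (0, 0, 0).
The cross product vanishes, so the three points are collinear.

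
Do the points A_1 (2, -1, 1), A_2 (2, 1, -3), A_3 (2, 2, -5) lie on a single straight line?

A_1A_2 = (0, 2, -4), A_1A_3 = (0, 3, -6).
Each component of A_1A_3 is 3/2 times the corresponding component of A_1A_2, so A_1A_3 = 3/2·A_1A_2 and the points are collinear.

Yes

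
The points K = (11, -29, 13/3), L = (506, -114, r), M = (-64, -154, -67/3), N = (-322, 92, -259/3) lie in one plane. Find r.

Normal to plane KMN: n = (14560, 2080, -50700); plane equation n·P = -119860.
Requiring n·L = -119860: (-50700)r + (7130240) = -119860.
So r = 143.

143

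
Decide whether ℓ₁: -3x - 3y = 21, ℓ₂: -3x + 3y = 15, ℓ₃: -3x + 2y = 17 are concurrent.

No

Intersecting ℓ₁ and ℓ₂: solving the 2×2 system gives (x, y) = (-6, -1).
Substitute into ℓ₃: (-3)(-6) + (2)(-1) = 16.
But ℓ₃ requires 17 ≠ 16, so the three lines have no common point.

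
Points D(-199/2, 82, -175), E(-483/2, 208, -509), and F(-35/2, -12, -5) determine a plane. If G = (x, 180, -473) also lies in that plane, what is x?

A normal to the plane is n = DE × DF = (-9976, -3248, 3016).
G lies in the plane iff n · DG = 0.
This gives (-9976)x + (-2209684) = 0, so x = -443/2.

-443/2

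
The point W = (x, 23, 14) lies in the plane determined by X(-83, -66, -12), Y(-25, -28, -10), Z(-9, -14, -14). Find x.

77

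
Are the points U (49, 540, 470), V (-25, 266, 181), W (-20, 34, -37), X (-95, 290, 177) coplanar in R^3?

No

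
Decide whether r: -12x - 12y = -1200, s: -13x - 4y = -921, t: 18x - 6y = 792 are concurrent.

Intersecting r and s: solving the 2×2 system gives (x, y) = (521/9, 379/9).
Substitute into t: (18)(521/9) + (-6)(379/9) = 2368/3.
But t requires 792 ≠ 2368/3, so the three lines have no common point.

No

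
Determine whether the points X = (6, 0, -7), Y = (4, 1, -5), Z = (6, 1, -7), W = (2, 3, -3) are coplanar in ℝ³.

With X as base: XY = (-2, 1, 2), XZ = (0, 1, 0), XW = (-4, 3, 4).
XZ × XW = (4, 0, 4).
XY · (XZ × XW) = 0.
The scalar triple product vanishes, so the four points are coplanar.

Yes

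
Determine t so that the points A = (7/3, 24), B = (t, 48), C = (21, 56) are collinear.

49/3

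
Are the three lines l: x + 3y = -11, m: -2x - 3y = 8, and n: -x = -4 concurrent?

No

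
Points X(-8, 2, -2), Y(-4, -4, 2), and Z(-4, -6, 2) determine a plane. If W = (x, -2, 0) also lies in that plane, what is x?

-6

The plane through X, Y, Z has equation 8x − 8z = -48.
Substituting W: (8)x + (0) = -48, so x = -6.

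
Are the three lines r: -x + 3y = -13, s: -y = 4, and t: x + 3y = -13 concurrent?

No

The three lines meet at one point iff the augmented coefficient matrix [aᵢ bᵢ cᵢ] has rank < 3, i.e. its determinant vanishes.
Here the determinant is -2.
Nonzero, so no common point exists.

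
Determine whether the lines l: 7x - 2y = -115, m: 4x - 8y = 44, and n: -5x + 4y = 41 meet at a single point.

The three lines meet at one point iff the augmented coefficient matrix [aᵢ bᵢ cᵢ] has rank < 3, i.e. its determinant vanishes.
Here the determinant is 0.
It vanishes, so the lines are concurrent at (-21, -16).

Yes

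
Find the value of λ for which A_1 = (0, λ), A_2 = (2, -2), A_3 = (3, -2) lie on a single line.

Collinearity: (A_1 − A_2) must be parallel to (A_3 − A_2) = (1, 0).
Cross-multiplying the components: (λ − (-2))·(1) = (-2)·(0).
Solving gives λ = -2.

-2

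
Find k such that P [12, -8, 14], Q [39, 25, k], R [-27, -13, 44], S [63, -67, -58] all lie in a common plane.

Normal to plane PRS: n = (2130, -1278, 2556); plane equation n·X = 71568.
Requiring n·Q = 71568: (2556)k + (51120) = 71568.
So k = 8.

8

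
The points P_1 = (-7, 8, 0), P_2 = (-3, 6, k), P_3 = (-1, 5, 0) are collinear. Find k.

0

Direction P_1P_3 = (6, -3, 0). From the x-coordinate of P_2, the parameter along the line is τ = (-3 − (-7))/6 = 2/3.
Then k = 0 + 2/3·(0) = 0.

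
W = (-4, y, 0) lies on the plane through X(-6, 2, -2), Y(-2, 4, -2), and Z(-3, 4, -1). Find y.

4

The plane through X, Y, Z has equation 2x − 4y + 2z = -24.
Substituting W: (-4)y + (-8) = -24, so y = 4.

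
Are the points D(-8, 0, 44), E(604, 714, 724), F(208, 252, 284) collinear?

Yes

DE = (612, 714, 680), DF = (216, 252, 240).
DE × DF = (0, 0, 0).
The cross product vanishes, so the three points are collinear.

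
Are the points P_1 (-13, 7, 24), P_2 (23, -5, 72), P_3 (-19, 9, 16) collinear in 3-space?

P_1P_2 = (36, -12, 48), P_1P_3 = (-6, 2, -8).
P_1P_2 × P_1P_3 = (0, 0, 0).
The cross product vanishes, so the three points are collinear.

Yes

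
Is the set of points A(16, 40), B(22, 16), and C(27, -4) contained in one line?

Yes

AB = (6, -24), AC = (11, -44).
Checking proportionality: AC = 11/6·AB, so the vectors are parallel and the points are collinear.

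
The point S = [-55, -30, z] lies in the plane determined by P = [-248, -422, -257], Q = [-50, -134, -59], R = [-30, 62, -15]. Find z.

-48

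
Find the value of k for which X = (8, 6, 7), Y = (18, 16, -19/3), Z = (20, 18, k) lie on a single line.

-9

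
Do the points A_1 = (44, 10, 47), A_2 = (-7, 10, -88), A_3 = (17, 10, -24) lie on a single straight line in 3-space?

No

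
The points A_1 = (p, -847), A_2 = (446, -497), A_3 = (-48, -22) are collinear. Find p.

Collinearity: (A_1 − A_2) must be parallel to (A_3 − A_2) = (-494, 475).
Cross-multiplying the components: (p − 446)·(475) = (-350)·(-494).
Solving gives p = 810.

810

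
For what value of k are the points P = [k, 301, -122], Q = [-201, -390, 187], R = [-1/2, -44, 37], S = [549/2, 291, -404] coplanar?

The points are coplanar iff PQ · (PR × PS) = 0.
Expanding, this is linear in k: (102336)k + (-20671872) = 0.
So k = 202.

202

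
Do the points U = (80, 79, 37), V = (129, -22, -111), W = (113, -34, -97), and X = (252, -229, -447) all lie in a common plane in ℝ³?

With U as base: UV = (49, -101, -148), UW = (33, -113, -134), UX = (172, -308, -484).
UW × UX = (13420, -7076, 9272).
UV · (UW × UX) = 0.
The scalar triple product vanishes, so the four points are coplanar.

Yes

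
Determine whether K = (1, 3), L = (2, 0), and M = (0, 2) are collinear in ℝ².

KL = (1, -3), KM = (-1, -1).
det[KL; KM] = (1)(-1) − (-3)(-1) = -4.
The determinant is nonzero, so they are not collinear.

No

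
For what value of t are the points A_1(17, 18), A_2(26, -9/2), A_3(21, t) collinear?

Collinearity: (A_3 − A_1) must be parallel to (A_2 − A_1) = (9, -45/2).
Cross-multiplying the components: (t − 18)·(9) = (4)·(-45/2).
Solving gives t = 8.

8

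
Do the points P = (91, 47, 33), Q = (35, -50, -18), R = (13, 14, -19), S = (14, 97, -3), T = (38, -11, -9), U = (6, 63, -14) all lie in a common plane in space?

No

The plane through P, Q, R has normal n = PQ × PR = (3361, 1066, -5718) and equation n·X = 167259.
Checking the remaining points: n·S = 167610, n·T = 167454, n·U = 167376.
Since n·S = 167610 ≠ 167259, S is off the plane and the points are not all coplanar.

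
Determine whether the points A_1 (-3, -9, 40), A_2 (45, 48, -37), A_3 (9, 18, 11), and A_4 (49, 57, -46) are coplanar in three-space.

With A_1 as base: A_1A_2 = (48, 57, -77), A_1A_3 = (12, 27, -29), A_1A_4 = (52, 66, -86).
A_1A_3 × A_1A_4 = (-408, -476, -612).
A_1A_2 · (A_1A_3 × A_1A_4) = 408.
Since 408 ≠ 0, the four points are not coplanar.

No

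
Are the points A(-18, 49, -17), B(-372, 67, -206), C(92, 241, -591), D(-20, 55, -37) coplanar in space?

No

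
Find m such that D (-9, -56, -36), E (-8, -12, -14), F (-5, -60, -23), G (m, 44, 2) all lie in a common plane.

-10

Coplanarity ⇔ det[DE; DF; DG] = 0.
Expanding, this is linear in m: (660)m + (6600) = 0.
So m = -10.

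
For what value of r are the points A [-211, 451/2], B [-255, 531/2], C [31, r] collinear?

11/2

The three points are collinear iff det[AB; AC] = 0.
This determinant is linear in r: (-44)r + (242) = 0, so r = 11/2.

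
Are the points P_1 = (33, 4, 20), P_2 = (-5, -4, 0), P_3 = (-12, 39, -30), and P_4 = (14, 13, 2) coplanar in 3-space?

A normal to the plane through P_1, P_2, P_3 is n = P_1P_2 × P_1P_3 = (1100, -1000, -1690).
The plane has equation n·P = -1500. For P_4: n·P_4 = -980.
-980 ≠ -1500, so P_4 is off the plane.

No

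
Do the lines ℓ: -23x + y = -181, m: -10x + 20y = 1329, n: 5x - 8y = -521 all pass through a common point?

Intersecting ℓ and m: solving the 2×2 system gives (x, y) = (4949/450, 32377/450).
Substitute into n: (5)(4949/450) + (-8)(32377/450) = -234271/450.
But n requires -521 ≠ -234271/450, so the three lines have no common point.

No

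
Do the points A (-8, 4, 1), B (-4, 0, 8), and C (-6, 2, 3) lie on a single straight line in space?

No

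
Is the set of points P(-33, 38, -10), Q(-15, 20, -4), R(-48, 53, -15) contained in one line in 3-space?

PQ = (18, -18, 6), PR = (-15, 15, -5).
Each component of PR is -5/6 times the corresponding component of PQ, so PR = -5/6·PQ and the points are collinear.

Yes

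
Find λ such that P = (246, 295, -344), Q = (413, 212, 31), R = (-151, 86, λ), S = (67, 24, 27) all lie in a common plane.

-363

The points are coplanar iff PQ · (PR × PS) = 0.
Expanding, this is linear in λ: (60114)λ + (21821382) = 0.
So λ = -363.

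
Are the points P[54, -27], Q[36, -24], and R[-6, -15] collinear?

No

PQ = (-18, 3), PR = (-60, 12).
det[PQ; PR] = (-18)(12) − (3)(-60) = -36.
The determinant is nonzero, so they are not collinear.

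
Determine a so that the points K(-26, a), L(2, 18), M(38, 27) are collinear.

11

The three points are collinear iff det[KL; KM] = 0.
This determinant is linear in a: (36)a + (-396) = 0, so a = 11.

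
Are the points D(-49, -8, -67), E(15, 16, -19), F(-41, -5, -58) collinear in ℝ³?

No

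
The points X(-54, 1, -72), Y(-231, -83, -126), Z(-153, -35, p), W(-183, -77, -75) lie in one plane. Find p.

-126

Normal to plane XYW: n = (-3960, 6435, 2970); plane equation n·P = 6435.
Requiring n·Z = 6435: (2970)p + (380655) = 6435.
So p = -126.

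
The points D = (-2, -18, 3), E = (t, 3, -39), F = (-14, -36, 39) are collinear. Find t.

12

Direction DF = (-12, -18, 36). From the y-coordinate of E, the parameter along the line is τ = (3 − (-18))/(-18) = -7/6.
Then t = (-2) + (-7/6)·(-12) = 12.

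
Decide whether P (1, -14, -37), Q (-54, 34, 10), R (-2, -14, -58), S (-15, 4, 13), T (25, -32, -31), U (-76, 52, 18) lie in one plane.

Yes

The plane through P, Q, R has normal n = PQ × PR = (-1008, -1296, 144) and equation n·X = 11808.
Checking the remaining points: n·S = 11808, n·T = 11808, n·U = 11808.
All equal 11808, so all 6 points lie in one plane.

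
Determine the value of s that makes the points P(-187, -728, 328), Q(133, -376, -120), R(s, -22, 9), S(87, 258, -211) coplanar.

-49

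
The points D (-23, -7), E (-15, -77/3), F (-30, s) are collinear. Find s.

28/3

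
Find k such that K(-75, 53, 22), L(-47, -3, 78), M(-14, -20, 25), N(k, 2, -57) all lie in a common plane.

-4

Normal to plane KLM: n = (3920, 3332, 1372); plane equation n·P = -87220.
Requiring n·N = -87220: (3920)k + (-71540) = -87220.
So k = -4.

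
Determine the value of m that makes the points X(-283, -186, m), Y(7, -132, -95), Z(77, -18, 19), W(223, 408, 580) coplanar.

151

The points are coplanar iff XY · (XZ × XW) = 0.
Expanding, this is linear in m: (-13176)m + (1989576) = 0.
So m = 151.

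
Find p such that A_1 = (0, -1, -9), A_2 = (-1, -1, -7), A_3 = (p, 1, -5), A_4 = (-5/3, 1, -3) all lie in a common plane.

-2/3

Normal to plane A_1A_2A_4: n = (-4, 8/3, -2); plane equation n·P = 46/3.
Requiring n·A_3 = 46/3: (-4)p + (38/3) = 46/3.
So p = -2/3.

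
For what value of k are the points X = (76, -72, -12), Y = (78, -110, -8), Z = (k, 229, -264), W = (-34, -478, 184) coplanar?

The points are coplanar iff XY · (XZ × XW) = 0.
Expanding, this is linear in k: (5824)k + (-1450176) = 0.
So k = 249.

249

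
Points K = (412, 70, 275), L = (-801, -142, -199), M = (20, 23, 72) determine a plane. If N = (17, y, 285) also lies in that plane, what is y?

A normal to the plane is n = KL × KM = (20758, -60431, -26093).
N lies in the plane iff n · KN = 0.
This gives (-60431)y + (-4230170) = 0, so y = -70.

-70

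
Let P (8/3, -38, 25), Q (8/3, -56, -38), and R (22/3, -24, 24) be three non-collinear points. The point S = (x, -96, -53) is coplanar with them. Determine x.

-9

The plane through P, Q, R has equation 900x − 294y + 84z = 15672.
Substituting S: (900)x + (23772) = 15672, so x = -9.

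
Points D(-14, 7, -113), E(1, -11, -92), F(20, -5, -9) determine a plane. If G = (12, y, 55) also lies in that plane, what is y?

Coplanarity requires DE · (DF × DG) = 0.
DE = (15, -18, 21), DF = (34, -12, 104); the triple product is linear in y with coefficient -846 and constant term 36378.
Setting it to zero: y = 43.

43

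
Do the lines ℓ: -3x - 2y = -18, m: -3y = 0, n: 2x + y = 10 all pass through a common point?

No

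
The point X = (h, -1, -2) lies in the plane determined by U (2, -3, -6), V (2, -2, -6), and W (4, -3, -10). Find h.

0

The plane through U, V, W has equation −4x − 2z = 4.
Substituting X: (-4)h + (4) = 4, so h = 0.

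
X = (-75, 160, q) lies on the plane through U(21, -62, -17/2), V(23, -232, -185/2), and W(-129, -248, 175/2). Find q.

The plane through U, V, W has equation −31944x + 12408y − 25872z = -1220208.
Substituting X: (-25872)q + (4381080) = -1220208, so q = 433/2.

433/2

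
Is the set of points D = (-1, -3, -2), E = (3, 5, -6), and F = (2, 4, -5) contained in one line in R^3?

No

DE = (4, 8, -4), DF = (3, 7, -3).
Comparing components 2 and 3: (8)(-3) − (-4)(7) = 4 ≠ 0, so DE and DF are not parallel and the points are not collinear.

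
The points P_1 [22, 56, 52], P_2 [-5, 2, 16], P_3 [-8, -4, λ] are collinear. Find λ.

12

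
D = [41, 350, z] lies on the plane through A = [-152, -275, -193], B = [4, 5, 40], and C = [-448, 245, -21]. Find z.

Coplanarity requires AB · (AC × AD) = 0.
AB = (156, 280, 233), AC = (-296, 520, 172); the triple product is linear in z with coefficient 164000 and constant term -42312000.
Setting it to zero: z = 258.

258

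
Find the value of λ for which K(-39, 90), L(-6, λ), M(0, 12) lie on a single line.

24

The three points are collinear iff det[KL; KM] = 0.
This determinant is linear in λ: (-39)λ + (936) = 0, so λ = 24.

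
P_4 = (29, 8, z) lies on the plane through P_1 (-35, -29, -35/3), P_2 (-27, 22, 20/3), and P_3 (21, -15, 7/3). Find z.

34/3

A normal to the plane is n = P_1P_2 × P_1P_3 = (1372/3, 2744/3, -2744).
P_4 lies in the plane iff n · P_1P_4 = 0.
This gives (-2744)z + (93296/3) = 0, so z = 34/3.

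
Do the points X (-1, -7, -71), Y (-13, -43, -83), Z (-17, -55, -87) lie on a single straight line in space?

XY = (-12, -36, -12), XZ = (-16, -48, -16).
XY × XZ = (0, 0, 0).
The cross product vanishes, so the three points are collinear.

Yes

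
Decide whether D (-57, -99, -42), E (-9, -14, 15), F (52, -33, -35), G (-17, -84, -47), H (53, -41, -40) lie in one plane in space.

No

The plane through D, E, F has normal n = DE × DF = (-3167, 5877, -6097) and equation n·P = -145230.
Checking the remaining points: n·G = -153270, n·H = -164928.
Since n·G = -153270 ≠ -145230, G is off the plane and the points are not all coplanar.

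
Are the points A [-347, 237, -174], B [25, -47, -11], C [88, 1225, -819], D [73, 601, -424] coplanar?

No

The four points are coplanar iff the 3×3 determinant with rows AB, AC, AD is zero.
Rows: (372, -284, 163), (435, 988, -645), (420, 364, -250).
Expanding along the first row: (372)(-12220) − (-284)(162150) + (163)(-256620) = -324300.
Nonzero ⇒ not coplanar.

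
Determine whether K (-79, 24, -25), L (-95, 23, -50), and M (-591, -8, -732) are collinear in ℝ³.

No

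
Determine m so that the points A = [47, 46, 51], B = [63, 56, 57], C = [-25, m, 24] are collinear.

Direction AB = (16, 10, 6). From the x-coordinate of C, the parameter along the line is τ = (-25 − 47)/16 = -9/2.
Then m = 46 + (-9/2)·(10) = 1.

1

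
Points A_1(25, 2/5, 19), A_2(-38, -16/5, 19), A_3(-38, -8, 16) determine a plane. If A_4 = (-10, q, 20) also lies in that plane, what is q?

0

A normal to the plane is n = A_1A_2 × A_1A_3 = (54/5, -189, 1512/5).
A_4 lies in the plane iff n · A_1A_4 = 0.
This gives (-189)q + (0) = 0, so q = 0.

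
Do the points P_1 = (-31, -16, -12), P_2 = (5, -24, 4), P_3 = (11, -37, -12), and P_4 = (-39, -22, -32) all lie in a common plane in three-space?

With P_1 as base: P_1P_2 = (36, -8, 16), P_1P_3 = (42, -21, 0), P_1P_4 = (-8, -6, -20).
P_1P_3 × P_1P_4 = (420, 840, -420).
P_1P_2 · (P_1P_3 × P_1P_4) = 1680.
Since 1680 ≠ 0, the four points are not coplanar.

No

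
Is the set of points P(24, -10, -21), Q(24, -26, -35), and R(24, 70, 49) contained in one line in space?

Yes

PQ = (0, -16, -14), PR = (0, 80, 70).
Each component of PR is -5 times the corresponding component of PQ, so PR = -5·PQ and the points are collinear.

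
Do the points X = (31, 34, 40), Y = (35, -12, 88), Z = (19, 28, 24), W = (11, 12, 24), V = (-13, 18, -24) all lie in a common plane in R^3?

Yes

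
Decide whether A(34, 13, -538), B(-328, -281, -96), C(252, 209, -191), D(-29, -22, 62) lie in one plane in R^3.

The four points are coplanar iff the 3×3 determinant with rows AB, AC, AD is zero.
Rows: (-362, -294, 442), (218, 196, 347), (-63, -35, 600).
Expanding along the first row: (-362)(129745) − (-294)(152661) + (442)(4718) = 0.
Zero determinant ⇒ coplanar.

Yes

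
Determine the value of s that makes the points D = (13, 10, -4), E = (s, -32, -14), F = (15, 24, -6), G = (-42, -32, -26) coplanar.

-21

Normal to plane DFG: n = (-392, 154, 686); plane equation n·P = -6300.
Requiring n·E = -6300: (-392)s + (-14532) = -6300.
So s = -21.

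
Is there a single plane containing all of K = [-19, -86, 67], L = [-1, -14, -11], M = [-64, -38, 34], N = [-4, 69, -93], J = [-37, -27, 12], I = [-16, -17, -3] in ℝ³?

The plane through K, L, M has normal n = KL × KM = (1368, 4104, 4104) and equation n·P = -103968.
Checking the remaining points: n·N = -103968, n·J = -112176, n·I = -103968.
Since n·J = -112176 ≠ -103968, J is off the plane and the points are not all coplanar.

No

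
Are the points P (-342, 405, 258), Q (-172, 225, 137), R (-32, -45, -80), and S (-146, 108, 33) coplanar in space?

A normal to the plane through P, Q, R is n = PQ × PR = (6390, 19950, -20700).
The plane has equation n·X = 553770. For S: n·S = 538560.
538560 ≠ 553770, so S is off the plane.

No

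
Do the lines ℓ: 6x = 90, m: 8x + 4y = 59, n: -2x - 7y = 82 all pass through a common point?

The three lines meet at one point iff the augmented coefficient matrix [aᵢ bᵢ cᵢ] has rank < 3, i.e. its determinant vanishes.
Here the determinant is 126.
Nonzero, so no common point exists.

No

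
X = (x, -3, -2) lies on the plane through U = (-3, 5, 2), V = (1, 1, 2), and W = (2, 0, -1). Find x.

Coplanarity requires UV · (UW × UX) = 0.
UV = (4, -4, 0), UW = (5, -5, -3); the triple product is linear in x with coefficient 12 and constant term -60.
Setting it to zero: x = 5.

5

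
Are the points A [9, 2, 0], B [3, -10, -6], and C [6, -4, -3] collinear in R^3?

Yes

AB = (-6, -12, -6), AC = (-3, -6, -3).
AB × AC = (0, 0, 0).
The cross product vanishes, so the three points are collinear.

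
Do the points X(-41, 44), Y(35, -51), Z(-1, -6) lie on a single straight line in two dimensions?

XY = (76, -95), XZ = (40, -50).
Twice the signed area of △XYZ is (76)(-50) − (-95)(40) = 0.
The triangle is degenerate (zero area), so the points are collinear.

Yes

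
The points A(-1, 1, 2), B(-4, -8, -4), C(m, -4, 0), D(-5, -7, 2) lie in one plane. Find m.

The points are coplanar iff AB · (AC × AD) = 0.
Expanding, this is linear in m: (48)m + (144) = 0.
So m = -3.

-3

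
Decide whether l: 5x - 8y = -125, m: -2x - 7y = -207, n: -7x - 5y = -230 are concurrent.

Intersecting l and m: solving the 2×2 system gives (x, y) = (781/51, 1285/51).
Substitute into n: (-7)(781/51) + (-5)(1285/51) = -3964/17.
But n requires -230 ≠ -3964/17, so the three lines have no common point.

No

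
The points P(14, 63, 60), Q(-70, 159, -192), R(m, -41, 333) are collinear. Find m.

105

Direction PQ = (-84, 96, -252). From the y-coordinate of R, the parameter along the line is τ = (-41 − 63)/96 = -13/12.
Then m = 14 + (-13/12)·(-84) = 105.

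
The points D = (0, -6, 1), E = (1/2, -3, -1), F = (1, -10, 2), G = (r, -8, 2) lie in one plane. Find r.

0

Normal to plane DEF: n = (-5, -5/2, -5); plane equation n·P = 10.
Requiring n·G = 10: (-5)r + (10) = 10.
So r = 0.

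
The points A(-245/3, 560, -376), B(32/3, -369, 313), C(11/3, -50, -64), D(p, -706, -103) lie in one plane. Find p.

484/3

Normal to plane ABC: n = (130442, 89960/3, 68854/3); plane equation n·P = -7469794/3.
Requiring n·D = -7469794/3: (130442)p + (-23534574) = -7469794/3.
So p = 484/3.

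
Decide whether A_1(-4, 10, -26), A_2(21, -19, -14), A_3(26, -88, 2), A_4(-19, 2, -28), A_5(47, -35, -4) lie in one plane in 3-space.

No

The plane through A_1, A_2, A_3 has normal n = A_1A_2 × A_1A_3 = (364, -340, -1580) and equation n·P = 36224.
Checking the remaining points: n·A_4 = 36644, n·A_5 = 35328.
Since n·A_4 = 36644 ≠ 36224, A_4 is off the plane and the points are not all coplanar.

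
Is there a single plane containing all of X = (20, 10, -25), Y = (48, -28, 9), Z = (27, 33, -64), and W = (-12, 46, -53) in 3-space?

Yes

The four points are coplanar iff the 3×3 determinant with rows XY, XZ, XW is zero.
Rows: (28, -38, 34), (7, 23, -39), (-32, 36, -28).
Expanding along the first row: (28)(760) − (-38)(-1444) + (34)(988) = 0.
Zero determinant ⇒ coplanar.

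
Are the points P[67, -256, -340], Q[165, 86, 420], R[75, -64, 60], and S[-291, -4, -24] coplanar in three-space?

Yes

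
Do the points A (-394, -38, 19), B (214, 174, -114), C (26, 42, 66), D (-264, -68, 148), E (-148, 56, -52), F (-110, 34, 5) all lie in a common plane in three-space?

No

The plane through A, B, C has normal n = AB × AC = (20604, -84436, -40400) and equation n·P = -5677008.
Checking the remaining points: n·D = -5677008, n·E = -5677008, n·F = -5339264.
Since n·F = -5339264 ≠ -5677008, F is off the plane and the points are not all coplanar.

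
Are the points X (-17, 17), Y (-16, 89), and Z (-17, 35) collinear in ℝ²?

No

XY = (1, 72), XZ = (0, 18).
det[XY; XZ] = (1)(18) − (72)(0) = 18.
The determinant is nonzero, so they are not collinear.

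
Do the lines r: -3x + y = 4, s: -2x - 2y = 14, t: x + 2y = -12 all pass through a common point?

The three lines meet at one point iff the augmented coefficient matrix [aᵢ bᵢ cᵢ] has rank < 3, i.e. its determinant vanishes.
Here the determinant is -6.
Nonzero, so no common point exists.

No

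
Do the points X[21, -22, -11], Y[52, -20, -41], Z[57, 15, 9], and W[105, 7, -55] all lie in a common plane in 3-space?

Yes

With X as base: XY = (31, 2, -30), XZ = (36, 37, 20), XW = (84, 29, -44).
XZ × XW = (-2208, 3264, -2064).
XY · (XZ × XW) = 0.
The scalar triple product vanishes, so the four points are coplanar.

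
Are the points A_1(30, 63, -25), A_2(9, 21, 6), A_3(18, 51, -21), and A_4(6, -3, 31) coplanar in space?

Yes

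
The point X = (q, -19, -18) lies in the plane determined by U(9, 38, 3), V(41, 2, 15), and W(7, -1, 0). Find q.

Coplanarity requires UV · (UW × UX) = 0.
UV = (32, -36, 12), UW = (-2, -39, -3); the triple product is linear in q with coefficient 576 and constant term 18432.
Setting it to zero: q = -32.

-32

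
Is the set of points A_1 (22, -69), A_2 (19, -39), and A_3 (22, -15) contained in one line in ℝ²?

No

A_1A_2 = (-3, 30), A_1A_3 = (0, 54).
Twice the signed area of △A_1A_2A_3 is (-3)(54) − (30)(0) = -162.
The area is nonzero, so the three points are not collinear.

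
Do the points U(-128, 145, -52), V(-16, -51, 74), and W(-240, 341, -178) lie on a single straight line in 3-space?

UV = (112, -196, 126), UW = (-112, 196, -126).
Each component of UW is -1 times the corresponding component of UV, so UW = -1·UV and the points are collinear.

Yes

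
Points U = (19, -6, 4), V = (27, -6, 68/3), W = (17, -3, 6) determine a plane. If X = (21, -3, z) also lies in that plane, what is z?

The plane through U, V, W has equation −56x − (160/3)y + 24z = -648.
Substituting X: (24)z + (-1016) = -648, so z = 46/3.

46/3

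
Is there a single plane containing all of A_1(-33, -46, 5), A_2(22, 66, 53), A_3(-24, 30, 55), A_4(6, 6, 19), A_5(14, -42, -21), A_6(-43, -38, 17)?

The plane through A_1, A_2, A_3 has normal n = A_1A_2 × A_1A_3 = (1952, -2318, 3172) and equation n·P = 58072.
Checking the remaining points: n·A_4 = 58072, n·A_5 = 58072, n·A_6 = 58072.
All equal 58072, so all 6 points lie in one plane.

Yes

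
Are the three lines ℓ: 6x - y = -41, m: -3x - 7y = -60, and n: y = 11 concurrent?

Lines aᵢx + bᵢy = cᵢ with pairwise distinct directions are concurrent exactly when det[aᵢ bᵢ cᵢ] = 0.
Here the determinant is -12.
Nonzero, so no common point exists.

No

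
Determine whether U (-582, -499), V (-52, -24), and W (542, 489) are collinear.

No

UV = (530, 475), UW = (1124, 988).
Twice the signed area of △UVW is (530)(988) − (475)(1124) = -10260.
The area is nonzero, so the three points are not collinear.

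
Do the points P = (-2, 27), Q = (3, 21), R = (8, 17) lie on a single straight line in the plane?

No

PQ = (5, -6), PR = (10, -10).
det[PQ; PR] = (5)(-10) − (-6)(10) = 10.
The determinant is nonzero, so they are not collinear.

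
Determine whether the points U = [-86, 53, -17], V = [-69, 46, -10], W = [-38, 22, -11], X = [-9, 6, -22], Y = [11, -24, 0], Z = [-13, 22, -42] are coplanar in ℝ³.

No

The plane through U, V, W has normal n = UV × UW = (175, 234, -191) and equation n·P = 599.
Checking the remaining points: n·X = 4031, n·Y = -3691, n·Z = 10895.
Since n·X = 4031 ≠ 599, X is off the plane and the points are not all coplanar.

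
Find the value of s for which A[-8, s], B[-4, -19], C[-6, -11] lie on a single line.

The three points are collinear iff det[AB; AC] = 0.
This determinant is linear in s: (-2)s + (-6) = 0, so s = -3.

-3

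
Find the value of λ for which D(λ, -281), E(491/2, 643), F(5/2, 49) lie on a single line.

The three points are collinear iff det[DE; DF] = 0.
This determinant is linear in λ: (594)λ + (78705) = 0, so λ = -265/2.

-265/2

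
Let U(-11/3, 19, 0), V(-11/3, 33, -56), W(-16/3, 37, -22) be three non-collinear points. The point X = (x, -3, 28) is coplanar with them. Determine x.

The plane through U, V, W has equation 700x + (280/3)y + (70/3)z = -2380/3.
Substituting X: (700)x + (1120/3) = -2380/3, so x = -5/3.

-5/3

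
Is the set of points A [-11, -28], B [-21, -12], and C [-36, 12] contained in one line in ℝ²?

AB = (-10, 16), AC = (-25, 40).
Checking proportionality: AC = 5/2·AB, so the vectors are parallel and the points are collinear.

Yes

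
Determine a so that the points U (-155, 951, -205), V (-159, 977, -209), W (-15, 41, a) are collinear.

-65

Collinearity requires UV × UW = 0; each component is linear in a.
The x-component gives (26)a + (1690) = 0, so a = -65.
The remaining components then also vanish.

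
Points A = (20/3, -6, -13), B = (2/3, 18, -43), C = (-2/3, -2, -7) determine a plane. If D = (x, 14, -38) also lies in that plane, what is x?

5/3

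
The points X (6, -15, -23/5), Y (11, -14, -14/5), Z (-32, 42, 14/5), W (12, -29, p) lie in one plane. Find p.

Normal to plane XYZ: n = (-476/5, -527/5, 323); plane equation n·P = -476.
Requiring n·W = -476: (323)p + (9571/5) = -476.
So p = -37/5.

-37/5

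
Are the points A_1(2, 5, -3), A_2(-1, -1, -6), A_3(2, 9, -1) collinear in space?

No

A_1A_2 = (-3, -6, -3), A_1A_3 = (0, 4, 2).
A_1A_2 × A_1A_3 = (0, 6, -12).
The cross product is nonzero, so the points do not lie on one line.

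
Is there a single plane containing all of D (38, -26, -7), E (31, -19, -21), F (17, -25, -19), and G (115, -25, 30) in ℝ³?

The four points are coplanar iff the 3×3 determinant with rows DE, DF, DG is zero.
Rows: (-7, 7, -14), (-21, 1, -12), (77, 1, 37).
Expanding along the first row: (-7)(49) − (7)(147) + (-14)(-98) = 0.
Zero determinant ⇒ coplanar.

Yes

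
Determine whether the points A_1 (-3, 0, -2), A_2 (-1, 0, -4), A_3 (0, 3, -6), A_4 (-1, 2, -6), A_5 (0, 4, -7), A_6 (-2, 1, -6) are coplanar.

No

The plane through A_1, A_2, A_3 has normal n = A_1A_2 × A_1A_3 = (6, 2, 6) and equation n·P = -30.
Checking the remaining points: n·A_4 = -38, n·A_5 = -34, n·A_6 = -46.
Since n·A_4 = -38 ≠ -30, A_4 is off the plane and the points are not all coplanar.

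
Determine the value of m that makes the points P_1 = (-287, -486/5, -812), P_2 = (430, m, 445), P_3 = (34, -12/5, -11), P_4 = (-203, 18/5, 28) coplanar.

252/5

Normal to plane P_1P_3P_4: n = (-5544/5, -202356, 121968/5); plane equation n·P = 898128/5.
Requiring n·P_2 = 898128/5: (-202356)m + (10378368) = 898128/5.
So m = 252/5.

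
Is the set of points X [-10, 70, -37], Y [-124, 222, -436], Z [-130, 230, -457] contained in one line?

Yes

XY = (-114, 152, -399), XZ = (-120, 160, -420).
XY × XZ = (0, 0, 0).
The cross product vanishes, so the three points are collinear.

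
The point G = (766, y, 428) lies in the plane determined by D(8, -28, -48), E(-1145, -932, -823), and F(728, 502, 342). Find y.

The plane through D, E, F has equation 58190x − 108330y + 39790z = 1588840.
Substituting G: (-108330)y + (61603660) = 1588840, so y = 554.

554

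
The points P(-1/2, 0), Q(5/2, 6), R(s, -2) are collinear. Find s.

Collinearity: (R − P) must be parallel to (Q − P) = (3, 6).
Cross-multiplying the components: (s − (-1/2))·(6) = (-2)·(3).
Solving gives s = -3/2.

-3/2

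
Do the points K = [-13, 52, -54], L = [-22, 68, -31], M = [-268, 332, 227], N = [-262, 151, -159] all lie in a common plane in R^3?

The four points are coplanar iff the 3×3 determinant with rows KL, KM, KN is zero.
Rows: (-9, 16, 23), (-255, 280, 281), (-249, 99, -105).
Expanding along the first row: (-9)(-57219) − (16)(96744) + (23)(44475) = -10008.
Nonzero ⇒ not coplanar.

No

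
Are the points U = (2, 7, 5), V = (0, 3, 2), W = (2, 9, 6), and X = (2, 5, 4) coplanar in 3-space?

Yes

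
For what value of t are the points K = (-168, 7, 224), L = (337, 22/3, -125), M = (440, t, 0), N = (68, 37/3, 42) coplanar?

Normal to plane KLN: n = (5402/3, 9546, 7844/3); plane equation n·P = 1049986/3.
Requiring n·M = 1049986/3: (9546)t + (2376880/3) = 1049986/3.
So t = -139/3.

-139/3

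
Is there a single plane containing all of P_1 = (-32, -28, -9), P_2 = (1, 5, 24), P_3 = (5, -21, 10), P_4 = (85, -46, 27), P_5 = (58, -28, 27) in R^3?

The plane through P_1, P_2, P_3 has normal n = P_1P_2 × P_1P_3 = (396, 594, -990) and equation n·P = -20394.
Checking the remaining points: n·P_4 = -20394, n·P_5 = -20394.
All equal -20394, so all 5 points lie in one plane.

Yes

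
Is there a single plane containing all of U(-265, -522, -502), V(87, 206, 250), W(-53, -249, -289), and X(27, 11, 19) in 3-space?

Yes

A normal to the plane through U, V, W is n = UV × UW = (-50232, 84448, -58240).
The plane has equation n·P = -1533896. For X: n·X = -1533896.
Equal, so X lies in the plane and all four are coplanar.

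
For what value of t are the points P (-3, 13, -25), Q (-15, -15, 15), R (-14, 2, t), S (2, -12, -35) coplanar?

Normal to plane PQS: n = (1280, 80, 440); plane equation n·X = -13800.
Requiring n·R = -13800: (440)t + (-17760) = -13800.
So t = 9.

9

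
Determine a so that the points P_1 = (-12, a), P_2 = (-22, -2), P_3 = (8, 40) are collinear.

12

Collinearity: (P_1 − P_2) must be parallel to (P_3 − P_2) = (30, 42).
Cross-multiplying the components: (a − (-2))·(30) = (10)·(42).
Solving gives a = 12.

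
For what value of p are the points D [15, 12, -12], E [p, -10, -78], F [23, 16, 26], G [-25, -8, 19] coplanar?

-29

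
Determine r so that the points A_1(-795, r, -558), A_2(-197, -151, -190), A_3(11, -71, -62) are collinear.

Collinearity requires A_1A_2 × A_1A_3 = 0; each component is linear in r.
The x-component gives (-128)r + (-48768) = 0, so r = -381.
The remaining components then also vanish.

-381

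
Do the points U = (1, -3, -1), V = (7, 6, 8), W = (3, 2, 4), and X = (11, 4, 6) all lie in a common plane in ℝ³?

A normal to the plane through U, V, W is n = UV × UW = (0, -12, 12).
The plane has equation n·P = 24. For X: n·X = 24.
Equal, so X lies in the plane and all four are coplanar.

Yes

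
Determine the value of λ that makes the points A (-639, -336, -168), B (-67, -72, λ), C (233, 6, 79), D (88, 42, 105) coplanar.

Coplanarity ⇔ det[AB; AC; AD] = 0.
Expanding, this is linear in λ: (80982)λ + (-1835592) = 0.
So λ = 68/3.

68/3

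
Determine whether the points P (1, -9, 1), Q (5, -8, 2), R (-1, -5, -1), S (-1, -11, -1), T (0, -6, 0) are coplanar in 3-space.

The plane through P, Q, R has normal n = PQ × PR = (-6, 6, 18) and equation n·X = -42.
Checking the remaining points: n·S = -78, n·T = -36.
Since n·S = -78 ≠ -42, S is off the plane and the points are not all coplanar.

No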